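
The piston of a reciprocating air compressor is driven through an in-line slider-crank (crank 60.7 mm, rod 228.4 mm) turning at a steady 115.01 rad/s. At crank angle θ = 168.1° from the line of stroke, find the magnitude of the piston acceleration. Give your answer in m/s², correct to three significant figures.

589

ω = 115 rad/s
x(θ) = r cosθ + √(L² − r² sin²θ); with ω constant, a = ω²·d²x/dθ².
d²x/dθ² = −r cosθ − r²(cos2θ)/√u − r⁴ sin²2θ/(4u^{3/2}),  u = L² − r² sin²θ = 0.0520099 m².
Substituting r = 0.0607 m, L = 0.2284 m, θ = 168.1°: d²x/dθ² = +0.044567 m.
a = ω²·d²x/dθ² = (115)²·(+0.044567) = +589.5 m/s²;  |a| = 589.5 m/s².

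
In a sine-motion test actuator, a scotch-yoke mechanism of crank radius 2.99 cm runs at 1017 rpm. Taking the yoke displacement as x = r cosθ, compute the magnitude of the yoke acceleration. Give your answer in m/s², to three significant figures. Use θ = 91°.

ω = 106.5 rad/s (from 1017 rpm).
x = r cosθ ⇒ ẍ = −rω² cosθ (ω constant).
|a| = rω²|cosθ| = 0.0299·(106.5)²·|cos 91°| = 5.9187 m/s².

5.92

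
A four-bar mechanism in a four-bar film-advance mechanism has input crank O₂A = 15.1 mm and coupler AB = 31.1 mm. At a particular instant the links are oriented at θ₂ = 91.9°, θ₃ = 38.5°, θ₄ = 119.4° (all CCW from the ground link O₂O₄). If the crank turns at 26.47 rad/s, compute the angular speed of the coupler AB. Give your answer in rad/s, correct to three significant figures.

ω₂ = 26.47 rad/s
Differentiating the loop-closure r₂e^{iθ₂}+r₃e^{iθ₃}=r₁+r₄e^{iθ₄} gives r₂ω₂e^{iθ₂}+r₃ω₃e^{iθ₃}=r₄ω₄e^{iθ₄}.
Eliminating the other unknown: ω₃ = r₂ω₂ sin(θ₄−θ₂) / [r₃ sin(θ₃−θ₄)].
Numerator sine = +0.46175; denominator sine = -0.98741.
Result = 0.0151·26.47·(+0.46175) / (0.0311·(-0.98741)) = -6.01 rad/s; magnitude 6.01 rad/s.

6.01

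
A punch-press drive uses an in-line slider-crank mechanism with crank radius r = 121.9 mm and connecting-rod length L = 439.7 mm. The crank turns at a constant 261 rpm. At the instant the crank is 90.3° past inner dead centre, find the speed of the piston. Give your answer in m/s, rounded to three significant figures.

ω = 2π·261/60 = 27.33 rad/s
For an in-line slider-crank, x = r cosθ + √(L² − r² sin²θ), so v = −rω sinθ·[1 + r cosθ/√(L² − r² sin²θ)].
With r = 0.1219 m, L = 0.4397 m, θ = 90.3°: √(L² − r² sin²θ) = 0.42247 m.
v = −0.1219·27.33·0.99999·[1 + 0.1219·-0.00524/0.42247] = -3.3267 m/s.
|v| = 3.3267 m/s.

3.33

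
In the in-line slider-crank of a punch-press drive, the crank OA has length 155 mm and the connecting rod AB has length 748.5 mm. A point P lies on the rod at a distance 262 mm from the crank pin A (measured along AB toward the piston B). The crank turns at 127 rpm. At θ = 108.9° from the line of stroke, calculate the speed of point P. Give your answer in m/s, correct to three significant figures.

ω = 13.3 rad/s.  Crank-pin speed |V_A| = rω = 2.0614 m/s, perpendicular to OA.
Rod angle: sinφ = −(r/L) sinθ ⇒ φ = -11.298°; ω_rod = −rω cosθ/√(L²−r²sin²θ) = +0.90972 rad/s.
V_P = V_A + ω_rod × AP, with AP = 0.262 m along the rod.
Components: V_Px = −rω sinθ − a·ω_rod·sinφ = -1.9036 m/s;  V_Py = rω cosθ + a·ω_rod·cosφ = -0.434 m/s.
|V_P| = √(V_Px² + V_Py²) = 1.9524 m/s.

1.95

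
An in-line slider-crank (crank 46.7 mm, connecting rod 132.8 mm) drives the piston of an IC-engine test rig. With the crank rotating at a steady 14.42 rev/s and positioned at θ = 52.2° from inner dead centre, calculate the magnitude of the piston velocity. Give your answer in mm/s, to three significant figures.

4090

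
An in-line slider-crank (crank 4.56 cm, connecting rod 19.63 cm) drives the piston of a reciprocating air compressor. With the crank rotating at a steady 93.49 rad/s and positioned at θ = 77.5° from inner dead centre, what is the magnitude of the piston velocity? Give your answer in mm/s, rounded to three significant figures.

4380

ω = 93.49 rad/s
For an in-line slider-crank, x = r cosθ + √(L² − r² sin²θ), so v = −rω sinθ·[1 + r cosθ/√(L² − r² sin²θ)].
With r = 0.0456 m, L = 0.1963 m, θ = 77.5°: √(L² − r² sin²θ) = 0.19119 m.
v = −0.0456·93.49·0.97630·[1 + 0.0456·0.21644/0.19119] = -4.377 m/s.
|v| = 4.377 m/s = 4377 mm/s.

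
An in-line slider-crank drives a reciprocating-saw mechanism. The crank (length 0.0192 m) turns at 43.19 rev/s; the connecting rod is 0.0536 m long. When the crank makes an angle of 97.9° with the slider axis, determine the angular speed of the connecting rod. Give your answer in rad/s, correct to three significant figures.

ω = 271.4 rad/s (converted from 43.19 rev/s).
The rod makes angle φ with the slider axis where L sinφ = r sinθ; differentiating, L cosφ·φ̇ = r ω cosθ.
L cosφ = √(L² − r² sin²θ) = 0.050113 m.
|ω_rod| = r ω |cosθ| / √(L² − r² sin²θ) = 0.0192·271.4·0.13744/0.050113 = 14.29 rad/s.

14.3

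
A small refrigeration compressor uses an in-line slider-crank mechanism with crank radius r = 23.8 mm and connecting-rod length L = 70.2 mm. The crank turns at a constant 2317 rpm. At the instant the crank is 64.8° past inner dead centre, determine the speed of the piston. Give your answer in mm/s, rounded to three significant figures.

6020

ω = 2π·2317/60 = 242.6 rad/s
For an in-line slider-crank, x = r cosθ + √(L² − r² sin²θ), so v = −rω sinθ·[1 + r cosθ/√(L² − r² sin²θ)].
With r = 0.0238 m, L = 0.0702 m, θ = 64.8°: √(L² − r² sin²θ) = 0.066815 m.
v = −0.0238·242.6·0.90483·[1 + 0.0238·0.42578/0.066815] = -6.0176 m/s.
|v| = 6.0176 m/s = 6017.6 mm/s.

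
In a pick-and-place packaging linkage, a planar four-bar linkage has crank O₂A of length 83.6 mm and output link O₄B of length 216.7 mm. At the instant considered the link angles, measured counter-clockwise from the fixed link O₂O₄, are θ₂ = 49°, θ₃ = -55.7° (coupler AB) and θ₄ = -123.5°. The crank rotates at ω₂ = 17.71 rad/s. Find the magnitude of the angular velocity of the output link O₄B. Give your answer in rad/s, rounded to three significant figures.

ω₂ = 17.71 rad/s
Differentiating the loop-closure r₂e^{iθ₂}+r₃e^{iθ₃}=r₁+r₄e^{iθ₄} gives r₂ω₂e^{iθ₂}+r₃ω₃e^{iθ₃}=r₄ω₄e^{iθ₄}.
Eliminating the other unknown: ω₄ = r₂ω₂ sin(θ₂−θ₃) / [r₄ sin(θ₄−θ₃)].
Numerator sine = +0.96727; denominator sine = -0.92587.
Result = 0.0836·17.71·(+0.96727) / (0.2167·(-0.92587)) = -7.1378 rad/s; magnitude 7.1378 rad/s.

7.14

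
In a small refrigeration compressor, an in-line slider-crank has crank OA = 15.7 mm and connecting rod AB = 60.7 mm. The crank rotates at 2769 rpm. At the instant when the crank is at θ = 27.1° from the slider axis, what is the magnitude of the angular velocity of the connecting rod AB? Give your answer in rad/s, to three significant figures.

67.2

ω = 290 rad/s (converted from 2769 rpm).
The rod makes angle φ with the slider axis where L sinφ = r sinθ; differentiating, L cosφ·φ̇ = r ω cosθ.
L cosφ = √(L² − r² sin²θ) = 0.060277 m.
|ω_rod| = r ω |cosθ| / √(L² − r² sin²θ) = 0.0157·290·0.89021/0.060277 = 67.234 rad/s.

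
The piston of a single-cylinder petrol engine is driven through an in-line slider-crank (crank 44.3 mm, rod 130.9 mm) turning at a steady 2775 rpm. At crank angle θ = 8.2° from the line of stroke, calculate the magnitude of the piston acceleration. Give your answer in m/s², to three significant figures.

4920

ω = 2π·2775/60 = 290.6 rad/s
x(θ) = r cosθ + √(L² − r² sin²θ); with ω constant, a = ω²·d²x/dθ².
d²x/dθ² = −r cosθ − r²(cos2θ)/√u − r⁴ sin²2θ/(4u^{3/2}),  u = L² − r² sin²θ = 0.0170949 m².
Substituting r = 0.0443 m, L = 0.1309 m, θ = 8.2°: d²x/dθ² = -0.058281 m.
a = ω²·d²x/dθ² = (290.6)²·(-0.058281) = -4921.6 m/s²;  |a| = 4921.6 m/s².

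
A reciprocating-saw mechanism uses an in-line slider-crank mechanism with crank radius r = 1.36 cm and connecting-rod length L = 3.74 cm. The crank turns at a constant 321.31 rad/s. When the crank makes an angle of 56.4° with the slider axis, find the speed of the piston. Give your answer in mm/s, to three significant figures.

ω = 321.3 rad/s
For an in-line slider-crank, x = r cosθ + √(L² − r² sin²θ), so v = −rω sinθ·[1 + r cosθ/√(L² − r² sin²θ)].
With r = 0.0136 m, L = 0.0374 m, θ = 56.4°: √(L² − r² sin²θ) = 0.035643 m.
v = −0.0136·321.3·0.83292·[1 + 0.0136·0.55339/0.035643] = -4.4082 m/s.
|v| = 4.4082 m/s = 4408.2 mm/s.

4410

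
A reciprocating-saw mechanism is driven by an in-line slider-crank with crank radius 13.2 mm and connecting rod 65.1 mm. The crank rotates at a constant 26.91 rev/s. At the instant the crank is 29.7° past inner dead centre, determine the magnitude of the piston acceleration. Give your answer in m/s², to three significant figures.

368

ω = 2π·26.9 = 169.1 rad/s
x(θ) = r cosθ + √(L² − r² sin²θ); with ω constant, a = ω²·d²x/dθ².
d²x/dθ² = −r cosθ − r²(cos2θ)/√u − r⁴ sin²2θ/(4u^{3/2}),  u = L² − r² sin²θ = 0.00419524 m².
Substituting r = 0.0132 m, L = 0.0651 m, θ = 29.7°: d²x/dθ² = -0.012856 m.
a = ω²·d²x/dθ² = (169.1)²·(-0.012856) = -367.53 m/s²;  |a| = 367.53 m/s².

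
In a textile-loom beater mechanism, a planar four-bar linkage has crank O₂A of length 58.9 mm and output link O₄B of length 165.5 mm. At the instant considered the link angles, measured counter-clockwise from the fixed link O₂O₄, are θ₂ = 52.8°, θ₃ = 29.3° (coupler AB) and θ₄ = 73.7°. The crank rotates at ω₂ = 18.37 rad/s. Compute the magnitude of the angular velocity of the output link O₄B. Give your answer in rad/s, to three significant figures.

3.73

ω₂ = 18.37 rad/s
Differentiating the loop-closure r₂e^{iθ₂}+r₃e^{iθ₃}=r₁+r₄e^{iθ₄} gives r₂ω₂e^{iθ₂}+r₃ω₃e^{iθ₃}=r₄ω₄e^{iθ₄}.
Eliminating the other unknown: ω₄ = r₂ω₂ sin(θ₂−θ₃) / [r₄ sin(θ₄−θ₃)].
Numerator sine = +0.39875; denominator sine = +0.69966.
Result = 0.0589·18.37·(+0.39875) / (0.1655·(+0.69966)) = +3.7259 rad/s; magnitude 3.7259 rad/s.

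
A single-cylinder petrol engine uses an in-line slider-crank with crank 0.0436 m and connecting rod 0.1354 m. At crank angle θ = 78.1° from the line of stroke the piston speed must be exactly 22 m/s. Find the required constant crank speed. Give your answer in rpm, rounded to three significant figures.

4600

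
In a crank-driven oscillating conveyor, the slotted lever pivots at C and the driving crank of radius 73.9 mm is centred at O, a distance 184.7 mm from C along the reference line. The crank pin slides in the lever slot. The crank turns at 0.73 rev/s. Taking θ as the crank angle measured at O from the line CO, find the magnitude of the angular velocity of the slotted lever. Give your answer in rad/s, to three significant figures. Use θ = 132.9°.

0.837

ω = 4.587 rad/s (from 0.73 rev/s).
Crank pin A relative to C: A = (d + r cosθ, r sinθ); lever angle φ = atan2(r sinθ, d + r cosθ).
Differentiating tanφ: φ̇ = rω(d cosθ + r)/(d² + r² + 2dr cosθ).
d² + r² + 2dr cosθ = |CA|² = 0.0209925 m²;  d cosθ + r = -0.051829 m.
|ω_lever| = |0.0739·4.587·-0.051829| / 0.0209925 = 0.83687 rad/s.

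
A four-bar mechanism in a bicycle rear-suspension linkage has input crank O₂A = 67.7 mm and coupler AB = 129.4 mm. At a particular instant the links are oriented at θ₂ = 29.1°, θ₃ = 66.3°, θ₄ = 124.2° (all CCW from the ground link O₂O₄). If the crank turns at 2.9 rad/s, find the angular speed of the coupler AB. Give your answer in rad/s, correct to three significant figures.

1.78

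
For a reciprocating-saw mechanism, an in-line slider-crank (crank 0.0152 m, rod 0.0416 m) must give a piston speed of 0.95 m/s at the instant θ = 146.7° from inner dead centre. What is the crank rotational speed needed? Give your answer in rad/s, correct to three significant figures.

For an in-line slider-crank, |v_piston| = rω|sinθ|·[1 + r cosθ/√(L² − r² sin²θ)].
With r = 0.0152 m, L = 0.0416 m, θ = 146.7°: the bracketed kinematic factor |dx/dθ| = 0.0057437 m.
ω = v/|dx/dθ| = 0.95/0.0057437 = 165.4 rad/s.

165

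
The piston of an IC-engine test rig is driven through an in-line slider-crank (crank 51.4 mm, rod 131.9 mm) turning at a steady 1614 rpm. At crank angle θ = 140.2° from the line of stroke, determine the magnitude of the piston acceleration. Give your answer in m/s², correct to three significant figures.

ω = 2π·1614/60 = 169 rad/s
x(θ) = r cosθ + √(L² − r² sin²θ); with ω constant, a = ω²·d²x/dθ².
d²x/dθ² = −r cosθ − r²(cos2θ)/√u − r⁴ sin²2θ/(4u^{3/2}),  u = L² − r² sin²θ = 0.0163151 m².
Substituting r = 0.0514 m, L = 0.1319 m, θ = 140.2°: d²x/dθ² = +0.034946 m.
a = ω²·d²x/dθ² = (169)²·(+0.034946) = +998.3 m/s²;  |a| = 998.3 m/s².

998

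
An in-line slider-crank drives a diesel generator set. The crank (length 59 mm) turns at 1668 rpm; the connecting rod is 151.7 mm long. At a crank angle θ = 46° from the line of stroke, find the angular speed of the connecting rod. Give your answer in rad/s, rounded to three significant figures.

ω = 174.7 rad/s (converted from 1668 rpm).
The rod makes angle φ with the slider axis where L sinφ = r sinθ; differentiating, L cosφ·φ̇ = r ω cosθ.
L cosφ = √(L² − r² sin²θ) = 0.14564 m.
|ω_rod| = r ω |cosθ| / √(L² − r² sin²θ) = 0.059·174.7·0.69466/0.14564 = 49.154 rad/s.

49.2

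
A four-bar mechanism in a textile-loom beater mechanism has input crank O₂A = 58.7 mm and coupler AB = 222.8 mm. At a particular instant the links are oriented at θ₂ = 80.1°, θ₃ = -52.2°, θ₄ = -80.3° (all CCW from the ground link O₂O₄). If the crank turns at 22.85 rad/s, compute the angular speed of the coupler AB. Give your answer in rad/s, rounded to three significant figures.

4.29

ω₂ = 22.85 rad/s
Differentiating the loop-closure r₂e^{iθ₂}+r₃e^{iθ₃}=r₁+r₄e^{iθ₄} gives r₂ω₂e^{iθ₂}+r₃ω₃e^{iθ₃}=r₄ω₄e^{iθ₄}.
Eliminating the other unknown: ω₃ = r₂ω₂ sin(θ₄−θ₂) / [r₃ sin(θ₃−θ₄)].
Numerator sine = -0.33545; denominator sine = +0.47101.
Result = 0.0587·22.85·(-0.33545) / (0.2228·(+0.47101)) = -4.2875 rad/s; magnitude 4.2875 rad/s.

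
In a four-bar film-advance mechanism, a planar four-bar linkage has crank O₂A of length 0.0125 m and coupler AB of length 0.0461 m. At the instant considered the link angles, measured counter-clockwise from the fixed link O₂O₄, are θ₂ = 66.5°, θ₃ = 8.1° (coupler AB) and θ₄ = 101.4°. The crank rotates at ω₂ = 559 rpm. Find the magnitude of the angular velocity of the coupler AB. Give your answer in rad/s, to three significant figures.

9.10

ω₂ = 58.54 rad/s (from 559 rpm).
Differentiating the loop-closure r₂e^{iθ₂}+r₃e^{iθ₃}=r₁+r₄e^{iθ₄} gives r₂ω₂e^{iθ₂}+r₃ω₃e^{iθ₃}=r₄ω₄e^{iθ₄}.
Eliminating the other unknown: ω₃ = r₂ω₂ sin(θ₄−θ₂) / [r₃ sin(θ₃−θ₄)].
Numerator sine = +0.57215; denominator sine = -0.99834.
Result = 0.0125·58.54·(+0.57215) / (0.0461·(-0.99834)) = -9.0966 rad/s; magnitude 9.0966 rad/s.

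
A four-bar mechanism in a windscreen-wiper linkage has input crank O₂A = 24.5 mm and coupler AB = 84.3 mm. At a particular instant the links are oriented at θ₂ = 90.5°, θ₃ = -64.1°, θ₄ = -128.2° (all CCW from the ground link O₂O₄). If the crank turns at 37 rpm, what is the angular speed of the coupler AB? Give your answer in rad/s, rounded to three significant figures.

0.783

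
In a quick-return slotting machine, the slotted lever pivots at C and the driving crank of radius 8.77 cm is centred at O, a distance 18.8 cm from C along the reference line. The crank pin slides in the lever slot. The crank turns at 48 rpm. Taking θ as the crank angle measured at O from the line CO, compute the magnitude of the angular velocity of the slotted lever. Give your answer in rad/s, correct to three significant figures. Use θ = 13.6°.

ω = 5.027 rad/s (from 48 rpm).
Crank pin A relative to C: A = (d + r cosθ, r sinθ); lever angle φ = atan2(r sinθ, d + r cosθ).
Differentiating tanφ: φ̇ = rω(d cosθ + r)/(d² + r² + 2dr cosθ).
d² + r² + 2dr cosθ = |CA|² = 0.0750859 m²;  d cosθ + r = +0.27043 m.
|ω_lever| = |0.0877·5.027·+0.27043| / 0.0750859 = 1.5877 rad/s.

1.59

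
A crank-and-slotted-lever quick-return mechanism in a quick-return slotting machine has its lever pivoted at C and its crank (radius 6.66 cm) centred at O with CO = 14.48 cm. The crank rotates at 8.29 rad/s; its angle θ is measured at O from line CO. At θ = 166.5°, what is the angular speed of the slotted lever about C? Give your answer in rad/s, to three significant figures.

6.16

ω = 8.29 rad/s
Crank pin A relative to C: A = (d + r cosθ, r sinθ); lever angle φ = atan2(r sinθ, d + r cosθ).
Differentiating tanφ: φ̇ = rω(d cosθ + r)/(d² + r² + 2dr cosθ).
d² + r² + 2dr cosθ = |CA|² = 0.00664815 m²;  d cosθ + r = -0.074199 m.
|ω_lever| = |0.0666·8.29·-0.074199| / 0.00664815 = 6.1621 rad/s.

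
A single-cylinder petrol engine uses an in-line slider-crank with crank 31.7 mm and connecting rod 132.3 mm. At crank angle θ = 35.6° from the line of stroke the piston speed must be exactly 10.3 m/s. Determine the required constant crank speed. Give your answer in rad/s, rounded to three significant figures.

For an in-line slider-crank, |v_piston| = rω|sinθ|·[1 + r cosθ/√(L² − r² sin²θ)].
With r = 0.0317 m, L = 0.1323 m, θ = 35.6°: the bracketed kinematic factor |dx/dθ| = 0.022084 m.
ω = v/|dx/dθ| = 10.3/0.022084 = 466.4 rad/s.

466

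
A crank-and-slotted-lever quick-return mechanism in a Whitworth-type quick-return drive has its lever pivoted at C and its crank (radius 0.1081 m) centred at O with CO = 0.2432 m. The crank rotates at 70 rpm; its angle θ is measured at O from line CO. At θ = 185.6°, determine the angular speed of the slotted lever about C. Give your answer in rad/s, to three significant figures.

ω = 7.33 rad/s (from 70 rpm).
Crank pin A relative to C: A = (d + r cosθ, r sinθ); lever angle φ = atan2(r sinθ, d + r cosθ).
Differentiating tanφ: φ̇ = rω(d cosθ + r)/(d² + r² + 2dr cosθ).
d² + r² + 2dr cosθ = |CA|² = 0.018503 m²;  d cosθ + r = -0.13394 m.
|ω_lever| = |0.1081·7.33·-0.13394| / 0.018503 = 5.7361 rad/s.

5.74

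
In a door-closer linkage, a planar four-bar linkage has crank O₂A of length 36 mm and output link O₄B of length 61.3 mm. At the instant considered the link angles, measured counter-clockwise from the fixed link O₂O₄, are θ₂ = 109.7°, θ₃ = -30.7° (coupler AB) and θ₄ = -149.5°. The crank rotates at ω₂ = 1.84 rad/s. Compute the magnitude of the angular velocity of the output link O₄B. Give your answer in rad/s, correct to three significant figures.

ω₂ = 1.84 rad/s
Differentiating the loop-closure r₂e^{iθ₂}+r₃e^{iθ₃}=r₁+r₄e^{iθ₄} gives r₂ω₂e^{iθ₂}+r₃ω₃e^{iθ₃}=r₄ω₄e^{iθ₄}.
Eliminating the other unknown: ω₄ = r₂ω₂ sin(θ₂−θ₃) / [r₄ sin(θ₄−θ₃)].
Numerator sine = +0.63742; denominator sine = -0.87631.
Result = 0.036·1.84·(+0.63742) / (0.0613·(-0.87631)) = -0.78602 rad/s; magnitude 0.78602 rad/s.

0.786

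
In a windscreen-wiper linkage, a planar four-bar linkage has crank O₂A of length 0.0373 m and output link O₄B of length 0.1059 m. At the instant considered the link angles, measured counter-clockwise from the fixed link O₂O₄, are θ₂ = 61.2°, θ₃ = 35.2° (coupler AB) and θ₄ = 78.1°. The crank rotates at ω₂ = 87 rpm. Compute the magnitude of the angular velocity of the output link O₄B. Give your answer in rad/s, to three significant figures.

ω₂ = 9.111 rad/s (from 87 rpm).
Differentiating the loop-closure r₂e^{iθ₂}+r₃e^{iθ₃}=r₁+r₄e^{iθ₄} gives r₂ω₂e^{iθ₂}+r₃ω₃e^{iθ₃}=r₄ω₄e^{iθ₄}.
Eliminating the other unknown: ω₄ = r₂ω₂ sin(θ₂−θ₃) / [r₄ sin(θ₄−θ₃)].
Numerator sine = +0.43837; denominator sine = +0.68072.
Result = 0.0373·9.111·(+0.43837) / (0.1059·(+0.68072)) = +2.0665 rad/s; magnitude 2.0665 rad/s.

2.07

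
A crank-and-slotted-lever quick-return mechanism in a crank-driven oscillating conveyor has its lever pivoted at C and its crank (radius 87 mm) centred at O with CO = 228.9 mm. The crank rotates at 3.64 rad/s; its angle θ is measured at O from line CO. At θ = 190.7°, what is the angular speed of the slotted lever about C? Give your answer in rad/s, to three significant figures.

2.10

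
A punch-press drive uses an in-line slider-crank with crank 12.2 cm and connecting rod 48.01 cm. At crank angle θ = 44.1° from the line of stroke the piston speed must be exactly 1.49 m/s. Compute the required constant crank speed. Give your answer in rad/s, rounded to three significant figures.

For an in-line slider-crank, |v_piston| = rω|sinθ|·[1 + r cosθ/√(L² − r² sin²θ)].
With r = 0.122 m, L = 0.4801 m, θ = 44.1°: the bracketed kinematic factor |dx/dθ| = 0.10064 m.
ω = v/|dx/dθ| = 1.49/0.10064 = 14.805 rad/s.

14.8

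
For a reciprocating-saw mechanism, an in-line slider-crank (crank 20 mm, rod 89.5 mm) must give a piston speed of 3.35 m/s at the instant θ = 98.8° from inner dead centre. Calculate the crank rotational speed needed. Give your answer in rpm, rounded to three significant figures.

1680

For an in-line slider-crank, |v_piston| = rω|sinθ|·[1 + r cosθ/√(L² − r² sin²θ)].
With r = 0.02 m, L = 0.0895 m, θ = 98.8°: the bracketed kinematic factor |dx/dθ| = 0.019072 m.
ω = v/|dx/dθ| = 3.35/0.019072 = 175.65 rad/s.
N = 60ω/(2π) = 1677.4 rpm.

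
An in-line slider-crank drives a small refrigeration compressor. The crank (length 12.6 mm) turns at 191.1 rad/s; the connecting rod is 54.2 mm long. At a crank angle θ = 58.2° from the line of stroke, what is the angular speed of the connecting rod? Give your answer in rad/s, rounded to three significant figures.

ω = 191.1 rad/s
The rod makes angle φ with the slider axis where L sinφ = r sinθ; differentiating, L cosφ·φ̇ = r ω cosθ.
L cosφ = √(L² − r² sin²θ) = 0.053132 m.
|ω_rod| = r ω |cosθ| / √(L² − r² sin²θ) = 0.0126·191.1·0.52696/0.053132 = 23.881 rad/s.

23.9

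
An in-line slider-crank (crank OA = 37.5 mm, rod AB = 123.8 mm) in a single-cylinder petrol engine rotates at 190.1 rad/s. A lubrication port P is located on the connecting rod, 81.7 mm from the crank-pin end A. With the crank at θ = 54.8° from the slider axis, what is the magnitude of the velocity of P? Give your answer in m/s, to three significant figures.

6.67

ω = 190.1 rad/s.  Crank-pin speed |V_A| = rω = 7.1287 m/s, perpendicular to OA.
Rod angle: sinφ = −(r/L) sinθ ⇒ φ = -14.331°; ω_rod = −rω cosθ/√(L²−r²sin²θ) = -34.259 rad/s.
V_P = V_A + ω_rod × AP, with AP = 0.0817 m along the rod.
Components: V_Px = −rω sinθ − a·ω_rod·sinφ = -6.518 m/s;  V_Py = rω cosθ + a·ω_rod·cosφ = +1.3974 m/s.
|V_P| = √(V_Px² + V_Py²) = 6.6661 m/s.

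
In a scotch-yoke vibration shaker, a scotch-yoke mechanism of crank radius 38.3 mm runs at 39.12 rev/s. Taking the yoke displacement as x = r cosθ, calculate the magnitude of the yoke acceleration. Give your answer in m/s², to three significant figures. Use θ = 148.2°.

1970

ω = 245.8 rad/s (from 39.12 rev/s).
x = r cosθ ⇒ ẍ = −rω² cosθ (ω constant).
|a| = rω²|cosθ| = 0.0383·(245.8)²·|cos 148.2°| = 1966.6 m/s².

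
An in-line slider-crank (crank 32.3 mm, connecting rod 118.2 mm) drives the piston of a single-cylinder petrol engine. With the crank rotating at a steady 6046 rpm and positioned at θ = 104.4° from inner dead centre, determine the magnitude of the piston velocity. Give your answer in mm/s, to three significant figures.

18400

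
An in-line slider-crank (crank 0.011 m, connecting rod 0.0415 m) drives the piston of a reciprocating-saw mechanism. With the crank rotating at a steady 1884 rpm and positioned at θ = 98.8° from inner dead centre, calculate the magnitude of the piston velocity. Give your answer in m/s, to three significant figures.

2.05

ω = 2π·1884/60 = 197.3 rad/s
For an in-line slider-crank, x = r cosθ + √(L² − r² sin²θ), so v = −rω sinθ·[1 + r cosθ/√(L² − r² sin²θ)].
With r = 0.011 m, L = 0.0415 m, θ = 98.8°: √(L² − r² sin²θ) = 0.040051 m.
v = −0.011·197.3·0.98823·[1 + 0.011·-0.15299/0.040051] = -2.0546 m/s.
|v| = 2.0546 m/s.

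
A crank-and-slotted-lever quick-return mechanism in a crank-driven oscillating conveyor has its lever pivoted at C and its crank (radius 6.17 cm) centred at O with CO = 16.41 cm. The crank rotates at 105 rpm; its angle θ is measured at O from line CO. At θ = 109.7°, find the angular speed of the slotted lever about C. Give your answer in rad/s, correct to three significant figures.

ω = 11 rad/s (from 105 rpm).
Crank pin A relative to C: A = (d + r cosθ, r sinθ); lever angle φ = atan2(r sinθ, d + r cosθ).
Differentiating tanφ: φ̇ = rω(d cosθ + r)/(d² + r² + 2dr cosθ).
d² + r² + 2dr cosθ = |CA|² = 0.0239095 m²;  d cosθ + r = +0.0063827 m.
|ω_lever| = |0.0617·11·+0.0063827| / 0.0239095 = 0.18111 rad/s.

0.181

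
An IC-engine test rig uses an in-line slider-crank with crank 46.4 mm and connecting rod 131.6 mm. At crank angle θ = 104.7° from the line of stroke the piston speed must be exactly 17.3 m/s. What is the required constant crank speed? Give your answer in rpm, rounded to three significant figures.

4070

For an in-line slider-crank, |v_piston| = rω|sinθ|·[1 + r cosθ/√(L² − r² sin²θ)].
With r = 0.0464 m, L = 0.1316 m, θ = 104.7°: the bracketed kinematic factor |dx/dθ| = 0.04061 m.
ω = v/|dx/dθ| = 17.3/0.04061 = 426.01 rad/s.
N = 60ω/(2π) = 4068.1 rpm.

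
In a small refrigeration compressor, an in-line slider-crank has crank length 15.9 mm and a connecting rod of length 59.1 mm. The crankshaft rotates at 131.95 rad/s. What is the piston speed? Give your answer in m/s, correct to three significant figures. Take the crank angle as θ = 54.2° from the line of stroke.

1.98

ω = 131.9 rad/s
For an in-line slider-crank, x = r cosθ + √(L² − r² sin²θ), so v = −rω sinθ·[1 + r cosθ/√(L² − r² sin²θ)].
With r = 0.0159 m, L = 0.0591 m, θ = 54.2°: √(L² − r² sin²θ) = 0.057676 m.
v = −0.0159·131.9·0.81106·[1 + 0.0159·0.58496/0.057676] = -1.976 m/s.
|v| = 1.976 m/s.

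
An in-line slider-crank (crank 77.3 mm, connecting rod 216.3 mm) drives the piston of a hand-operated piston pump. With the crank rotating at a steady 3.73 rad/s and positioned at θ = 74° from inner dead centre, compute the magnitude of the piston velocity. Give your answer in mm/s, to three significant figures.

ω = 3.73 rad/s
For an in-line slider-crank, x = r cosθ + √(L² − r² sin²θ), so v = −rω sinθ·[1 + r cosθ/√(L² − r² sin²θ)].
With r = 0.0773 m, L = 0.2163 m, θ = 74°: √(L² − r² sin²θ) = 0.20314 m.
v = −0.0773·3.73·0.96126·[1 + 0.0773·0.27564/0.20314] = -0.30623 m/s.
|v| = 0.30623 m/s = 306.23 mm/s.

306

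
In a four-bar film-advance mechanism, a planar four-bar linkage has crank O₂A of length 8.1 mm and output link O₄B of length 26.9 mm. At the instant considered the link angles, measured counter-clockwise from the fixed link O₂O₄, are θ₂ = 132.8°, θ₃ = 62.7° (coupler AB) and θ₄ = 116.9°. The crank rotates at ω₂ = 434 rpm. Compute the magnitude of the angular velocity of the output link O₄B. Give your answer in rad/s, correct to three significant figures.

15.9

ω₂ = 45.45 rad/s (from 434 rpm).
Differentiating the loop-closure r₂e^{iθ₂}+r₃e^{iθ₃}=r₁+r₄e^{iθ₄} gives r₂ω₂e^{iθ₂}+r₃ω₃e^{iθ₃}=r₄ω₄e^{iθ₄}.
Eliminating the other unknown: ω₄ = r₂ω₂ sin(θ₂−θ₃) / [r₄ sin(θ₄−θ₃)].
Numerator sine = +0.94029; denominator sine = +0.81106.
Result = 0.0081·45.45·(+0.94029) / (0.0269·(+0.81106)) = +15.866 rad/s; magnitude 15.866 rad/s.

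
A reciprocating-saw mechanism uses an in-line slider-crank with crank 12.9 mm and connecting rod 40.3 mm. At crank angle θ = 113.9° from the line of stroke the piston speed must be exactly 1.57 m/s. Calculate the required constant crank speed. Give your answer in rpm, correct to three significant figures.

1470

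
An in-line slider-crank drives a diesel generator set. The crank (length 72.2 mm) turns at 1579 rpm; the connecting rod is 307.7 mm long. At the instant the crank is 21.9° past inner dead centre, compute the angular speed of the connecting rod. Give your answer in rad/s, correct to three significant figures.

36.1

ω = 165.4 rad/s (converted from 1579 rpm).
The rod makes angle φ with the slider axis where L sinφ = r sinθ; differentiating, L cosφ·φ̇ = r ω cosθ.
L cosφ = √(L² − r² sin²θ) = 0.30652 m.
|ω_rod| = r ω |cosθ| / √(L² − r² sin²θ) = 0.0722·165.4·0.92784/0.30652 = 36.138 rad/s.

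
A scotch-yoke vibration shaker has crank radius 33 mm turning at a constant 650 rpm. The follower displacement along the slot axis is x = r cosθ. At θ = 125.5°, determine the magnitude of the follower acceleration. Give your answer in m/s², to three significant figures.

88.8

ω = 68.07 rad/s (from 650 rpm).
x = r cosθ ⇒ ẍ = −rω² cosθ (ω constant).
|a| = rω²|cosθ| = 0.033·(68.07)²·|cos 125.5°| = 88.788 m/s².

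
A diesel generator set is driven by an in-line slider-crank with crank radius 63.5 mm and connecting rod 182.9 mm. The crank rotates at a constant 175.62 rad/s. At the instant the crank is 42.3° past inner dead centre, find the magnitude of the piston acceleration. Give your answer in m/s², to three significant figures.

ω = 175.6 rad/s
x(θ) = r cosθ + √(L² − r² sin²θ); with ω constant, a = ω²·d²x/dθ².
d²x/dθ² = −r cosθ − r²(cos2θ)/√u − r⁴ sin²2θ/(4u^{3/2}),  u = L² − r² sin²θ = 0.031626 m².
Substituting r = 0.0635 m, L = 0.1829 m, θ = 42.3°: d²x/dθ² = -0.049817 m.
a = ω²·d²x/dθ² = (175.6)²·(-0.049817) = -1536.5 m/s²;  |a| = 1536.5 m/s².

1540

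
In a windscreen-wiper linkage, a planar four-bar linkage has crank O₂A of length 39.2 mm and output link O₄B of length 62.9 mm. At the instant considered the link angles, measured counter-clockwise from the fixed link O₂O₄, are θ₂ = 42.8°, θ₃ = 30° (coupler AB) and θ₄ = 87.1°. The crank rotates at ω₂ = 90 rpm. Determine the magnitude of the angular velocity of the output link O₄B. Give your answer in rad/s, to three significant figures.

ω₂ = 9.425 rad/s (from 90 rpm).
Differentiating the loop-closure r₂e^{iθ₂}+r₃e^{iθ₃}=r₁+r₄e^{iθ₄} gives r₂ω₂e^{iθ₂}+r₃ω₃e^{iθ₃}=r₄ω₄e^{iθ₄}.
Eliminating the other unknown: ω₄ = r₂ω₂ sin(θ₂−θ₃) / [r₄ sin(θ₄−θ₃)].
Numerator sine = +0.22155; denominator sine = +0.83962.
Result = 0.0392·9.425·(+0.22155) / (0.0629·(+0.83962)) = +1.5499 rad/s; magnitude 1.5499 rad/s.

1.55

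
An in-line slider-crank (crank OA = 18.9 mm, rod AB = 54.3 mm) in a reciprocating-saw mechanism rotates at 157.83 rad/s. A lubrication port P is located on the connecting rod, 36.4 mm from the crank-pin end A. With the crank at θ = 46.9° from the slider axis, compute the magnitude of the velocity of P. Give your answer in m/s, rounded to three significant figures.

2.62

ω = 157.8 rad/s.  Crank-pin speed |V_A| = rω = 2.983 m/s, perpendicular to OA.
Rod angle: sinφ = −(r/L) sinθ ⇒ φ = -14.723°; ω_rod = −rω cosθ/√(L²−r²sin²θ) = -38.81 rad/s.
V_P = V_A + ω_rod × AP, with AP = 0.0364 m along the rod.
Components: V_Px = −rω sinθ − a·ω_rod·sinφ = -2.5371 m/s;  V_Py = rω cosθ + a·ω_rod·cosφ = +0.67189 m/s.
|V_P| = √(V_Px² + V_Py²) = 2.6246 m/s.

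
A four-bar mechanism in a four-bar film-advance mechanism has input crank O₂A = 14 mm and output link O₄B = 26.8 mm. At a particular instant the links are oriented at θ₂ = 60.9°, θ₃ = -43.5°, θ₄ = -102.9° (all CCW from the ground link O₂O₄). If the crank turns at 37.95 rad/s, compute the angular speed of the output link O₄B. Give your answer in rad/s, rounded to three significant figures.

22.3

ω₂ = 37.95 rad/s
Differentiating the loop-closure r₂e^{iθ₂}+r₃e^{iθ₃}=r₁+r₄e^{iθ₄} gives r₂ω₂e^{iθ₂}+r₃ω₃e^{iθ₃}=r₄ω₄e^{iθ₄}.
Eliminating the other unknown: ω₄ = r₂ω₂ sin(θ₂−θ₃) / [r₄ sin(θ₄−θ₃)].
Numerator sine = +0.96858; denominator sine = -0.86074.
Result = 0.014·37.95·(+0.96858) / (0.0268·(-0.86074)) = -22.308 rad/s; magnitude 22.308 rad/s.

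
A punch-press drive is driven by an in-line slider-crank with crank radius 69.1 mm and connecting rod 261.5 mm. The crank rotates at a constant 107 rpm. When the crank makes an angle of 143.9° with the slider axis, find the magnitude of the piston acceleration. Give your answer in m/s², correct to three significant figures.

ω = 2π·107/60 = 11.21 rad/s
x(θ) = r cosθ + √(L² − r² sin²θ); with ω constant, a = ω²·d²x/dθ².
d²x/dθ² = −r cosθ − r²(cos2θ)/√u − r⁴ sin²2θ/(4u^{3/2}),  u = L² − r² sin²θ = 0.0667247 m².
Substituting r = 0.0691 m, L = 0.2615 m, θ = 143.9°: d²x/dθ² = +0.049882 m.
a = ω²·d²x/dθ² = (11.21)²·(+0.049882) = +6.2628 m/s²;  |a| = 6.2628 m/s².

6.26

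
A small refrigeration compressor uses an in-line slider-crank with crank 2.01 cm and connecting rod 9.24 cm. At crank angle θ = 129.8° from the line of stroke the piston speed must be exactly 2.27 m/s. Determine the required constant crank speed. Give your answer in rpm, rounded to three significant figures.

1630

For an in-line slider-crank, |v_piston| = rω|sinθ|·[1 + r cosθ/√(L² − r² sin²θ)].
With r = 0.0201 m, L = 0.0924 m, θ = 129.8°: the bracketed kinematic factor |dx/dθ| = 0.013262 m.
ω = v/|dx/dθ| = 2.27/0.013262 = 171.17 rad/s.
N = 60ω/(2π) = 1634.6 rpm.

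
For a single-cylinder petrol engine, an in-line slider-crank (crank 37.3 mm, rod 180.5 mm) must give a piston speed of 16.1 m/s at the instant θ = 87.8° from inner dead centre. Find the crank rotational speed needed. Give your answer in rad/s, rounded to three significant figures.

428

For an in-line slider-crank, |v_piston| = rω|sinθ|·[1 + r cosθ/√(L² − r² sin²θ)].
With r = 0.0373 m, L = 0.1805 m, θ = 87.8°: the bracketed kinematic factor |dx/dθ| = 0.037575 m.
ω = v/|dx/dθ| = 16.1/0.037575 = 428.48 rad/s.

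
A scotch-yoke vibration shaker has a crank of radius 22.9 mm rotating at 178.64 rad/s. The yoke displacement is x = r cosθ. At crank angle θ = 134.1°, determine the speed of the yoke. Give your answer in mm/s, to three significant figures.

2940

ω = 178.6 rad/s
x = r cosθ ⇒ ẋ = −rω sinθ.
|v| = rω|sinθ| = 0.0229·178.6·|sin 134.1°| = 2.9378 m/s = 2937.8 mm/s.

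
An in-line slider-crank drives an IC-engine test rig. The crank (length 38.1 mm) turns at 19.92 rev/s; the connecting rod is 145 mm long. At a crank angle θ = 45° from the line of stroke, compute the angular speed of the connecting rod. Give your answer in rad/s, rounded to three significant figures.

23.7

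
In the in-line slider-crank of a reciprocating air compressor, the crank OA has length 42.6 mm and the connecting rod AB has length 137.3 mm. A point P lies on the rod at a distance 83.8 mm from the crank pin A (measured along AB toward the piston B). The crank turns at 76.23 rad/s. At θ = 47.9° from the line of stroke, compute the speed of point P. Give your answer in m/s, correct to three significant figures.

ω = 76.23 rad/s.  Crank-pin speed |V_A| = rω = 3.2474 m/s, perpendicular to OA.
Rod angle: sinφ = −(r/L) sinθ ⇒ φ = -13.310°; ω_rod = −rω cosθ/√(L²−r²sin²θ) = -16.294 rad/s.
V_P = V_A + ω_rod × AP, with AP = 0.0838 m along the rod.
Components: V_Px = −rω sinθ − a·ω_rod·sinφ = -2.7238 m/s;  V_Py = rω cosθ + a·ω_rod·cosφ = +0.84834 m/s.
|V_P| = √(V_Px² + V_Py²) = 2.8529 m/s.

2.85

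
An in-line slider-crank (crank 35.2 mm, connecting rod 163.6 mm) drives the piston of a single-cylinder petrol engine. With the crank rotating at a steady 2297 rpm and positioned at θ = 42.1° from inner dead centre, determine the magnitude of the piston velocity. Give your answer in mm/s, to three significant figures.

ω = 2π·2297/60 = 240.5 rad/s
For an in-line slider-crank, x = r cosθ + √(L² − r² sin²θ), so v = −rω sinθ·[1 + r cosθ/√(L² − r² sin²θ)].
With r = 0.0352 m, L = 0.1636 m, θ = 42.1°: √(L² − r² sin²θ) = 0.16189 m.
v = −0.0352·240.5·0.67043·[1 + 0.0352·0.74198/0.16189] = -6.5923 m/s.
|v| = 6.5923 m/s = 6592.3 mm/s.

6590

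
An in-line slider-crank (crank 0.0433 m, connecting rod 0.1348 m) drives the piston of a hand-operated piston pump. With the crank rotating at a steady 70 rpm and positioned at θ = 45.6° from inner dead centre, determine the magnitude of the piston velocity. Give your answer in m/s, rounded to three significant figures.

ω = 2π·70/60 = 7.33 rad/s
For an in-line slider-crank, x = r cosθ + √(L² − r² sin²θ), so v = −rω sinθ·[1 + r cosθ/√(L² − r² sin²θ)].
With r = 0.0433 m, L = 0.1348 m, θ = 45.6°: √(L² − r² sin²θ) = 0.1312 m.
v = −0.0433·7.33·0.71447·[1 + 0.0433·0.69966/0.1312] = -0.27914 m/s.
|v| = 0.27914 m/s.

0.279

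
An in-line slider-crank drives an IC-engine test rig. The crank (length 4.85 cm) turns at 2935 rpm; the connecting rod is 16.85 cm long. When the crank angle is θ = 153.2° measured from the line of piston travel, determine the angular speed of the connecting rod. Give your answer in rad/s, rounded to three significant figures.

79.6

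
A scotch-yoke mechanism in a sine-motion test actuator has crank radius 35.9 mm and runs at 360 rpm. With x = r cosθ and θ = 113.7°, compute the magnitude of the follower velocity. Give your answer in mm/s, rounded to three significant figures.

1240

ω = 37.7 rad/s (from 360 rpm).
x = r cosθ ⇒ ẋ = −rω sinθ.
|v| = rω|sinθ| = 0.0359·37.7·|sin 113.7°| = 1.2393 m/s = 1239.3 mm/s.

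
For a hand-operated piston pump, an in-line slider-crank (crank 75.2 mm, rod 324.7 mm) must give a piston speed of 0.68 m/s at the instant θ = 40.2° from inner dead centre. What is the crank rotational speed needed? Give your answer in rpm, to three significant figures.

113

For an in-line slider-crank, |v_piston| = rω|sinθ|·[1 + r cosθ/√(L² − r² sin²θ)].
With r = 0.0752 m, L = 0.3247 m, θ = 40.2°: the bracketed kinematic factor |dx/dθ| = 0.057222 m.
ω = v/|dx/dθ| = 0.68/0.057222 = 11.884 rad/s.
N = 60ω/(2π) = 113.48 rpm.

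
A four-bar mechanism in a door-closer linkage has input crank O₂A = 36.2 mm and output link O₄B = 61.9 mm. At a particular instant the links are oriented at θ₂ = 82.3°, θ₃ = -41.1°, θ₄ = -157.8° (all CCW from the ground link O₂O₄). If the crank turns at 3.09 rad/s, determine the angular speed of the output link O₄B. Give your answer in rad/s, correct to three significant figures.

1.69

ω₂ = 3.09 rad/s
Differentiating the loop-closure r₂e^{iθ₂}+r₃e^{iθ₃}=r₁+r₄e^{iθ₄} gives r₂ω₂e^{iθ₂}+r₃ω₃e^{iθ₃}=r₄ω₄e^{iθ₄}.
Eliminating the other unknown: ω₄ = r₂ω₂ sin(θ₂−θ₃) / [r₄ sin(θ₄−θ₃)].
Numerator sine = +0.83485; denominator sine = -0.89337.
Result = 0.0362·3.09·(+0.83485) / (0.0619·(-0.89337)) = -1.6887 rad/s; magnitude 1.6887 rad/s.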